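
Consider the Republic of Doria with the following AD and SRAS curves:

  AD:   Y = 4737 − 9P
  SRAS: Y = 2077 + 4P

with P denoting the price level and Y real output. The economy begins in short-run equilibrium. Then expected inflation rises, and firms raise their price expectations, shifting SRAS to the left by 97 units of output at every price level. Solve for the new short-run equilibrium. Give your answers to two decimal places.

P = 212.08, Y = 2828.31

This is a negative supply shock: SRAS shifts left.
New SRAS: Y = 1980 + 4P.
Set AD = SRAS: 4737 − 9P = 1980 + 4P, so 2757 = 13P and P = 212.08.
Substituting into AD, Y = 2828.31.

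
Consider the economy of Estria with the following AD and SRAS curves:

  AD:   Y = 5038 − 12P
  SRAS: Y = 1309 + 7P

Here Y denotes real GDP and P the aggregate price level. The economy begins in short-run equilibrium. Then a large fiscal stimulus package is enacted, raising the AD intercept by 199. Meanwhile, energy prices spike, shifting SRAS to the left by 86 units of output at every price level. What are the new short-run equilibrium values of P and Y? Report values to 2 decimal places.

P = 211.26, Y = 2701.84

After both shocks: AD is Y = 5237 − 12P and SRAS is Y = 1223 + 7P.
Setting them equal: 4014 = 19P, so P = 211.26.
Substituting into AD, Y = 2701.84.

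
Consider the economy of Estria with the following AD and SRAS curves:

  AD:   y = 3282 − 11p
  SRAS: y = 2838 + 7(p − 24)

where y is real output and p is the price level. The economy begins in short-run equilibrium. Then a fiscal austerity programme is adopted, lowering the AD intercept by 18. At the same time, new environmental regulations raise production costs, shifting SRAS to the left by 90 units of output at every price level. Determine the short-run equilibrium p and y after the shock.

p = 38, y = 2846

After both shocks: AD is y = 3264 − 11p and SRAS is y = 2580 + 7p.
Setting them equal: 684 = 18p, so p = 38.
y = 3264 − 11·38 = 2846.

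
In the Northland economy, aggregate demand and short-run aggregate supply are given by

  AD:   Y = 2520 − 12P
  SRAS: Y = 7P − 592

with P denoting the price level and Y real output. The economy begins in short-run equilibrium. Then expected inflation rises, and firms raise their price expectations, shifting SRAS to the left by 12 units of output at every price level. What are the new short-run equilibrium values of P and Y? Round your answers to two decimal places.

This is a negative supply shock: SRAS shifts left.
New SRAS: Y = 7P − 604.
Set AD = SRAS: 2520 − 12P = 7P − 604, so 3124 = 19P and P = 164.42.
Substituting into AD, Y = 546.95.

P = 164.42, Y = 546.95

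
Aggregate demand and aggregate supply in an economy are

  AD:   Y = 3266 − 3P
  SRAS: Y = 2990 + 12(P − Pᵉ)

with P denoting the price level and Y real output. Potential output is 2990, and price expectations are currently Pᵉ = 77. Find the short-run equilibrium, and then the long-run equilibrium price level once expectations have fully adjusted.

Short run: with Pᵉ = 77, SRAS is Y = 2066 + 12P. Setting AD = SRAS gives 1200 = 15P, so P = 80 and Y = 3266 − 3·80 = 3026.
Output 3026 is above potential 2990, so over time expected prices rise and SRAS shifts left until Y returns to 2990.
Long run: Y = 2990 on the AD curve gives 2990 = 3266 − 3P, so P = 92.

Short run: P = 80, Y = 3026. Long run: P = 92.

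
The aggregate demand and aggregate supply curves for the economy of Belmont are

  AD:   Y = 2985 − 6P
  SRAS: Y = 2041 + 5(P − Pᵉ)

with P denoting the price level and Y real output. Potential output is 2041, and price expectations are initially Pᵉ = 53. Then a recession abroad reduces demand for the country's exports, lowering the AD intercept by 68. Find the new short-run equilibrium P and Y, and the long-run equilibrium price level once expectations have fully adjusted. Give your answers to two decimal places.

AD shifts left: new AD is Y = 2917 − 6P. With Pᵉ = 53, SRAS is Y = 1776 + 5P.
Short run: 2917 − 6P = 1776 + 5P gives 1141 = 11P, so P = 103.73 and Y = 2917 − 6P = 2294.64.
Y = 2294.64 is above potential 2041; expectations adjust and SRAS shifts left until Y = 2041.
Long run: on the new AD curve, 2041 = 2917 − 6P gives P = 146.00.

Short run: P = 103.73, Y = 2294.64. Long run: P = 146.00.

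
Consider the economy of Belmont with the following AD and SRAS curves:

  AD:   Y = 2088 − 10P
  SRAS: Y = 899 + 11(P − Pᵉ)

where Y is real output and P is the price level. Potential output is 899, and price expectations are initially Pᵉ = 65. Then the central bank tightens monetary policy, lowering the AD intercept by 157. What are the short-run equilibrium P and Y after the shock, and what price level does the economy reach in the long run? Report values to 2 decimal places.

Short run: P = 83.19, Y = 1099.10. Long run: P = 103.20.

AD shifts left: new AD is Y = 1931 − 10P. With Pᵉ = 65, SRAS is Y = 184 + 11P.
Short run: 1931 − 10P = 184 + 11P gives 1747 = 21P, so P = 83.19 and Y = 1931 − 10P = 1099.10.
Y = 1099.10 is above potential 899; expectations adjust and SRAS shifts left until Y = 899.
Long run: on the new AD curve, 899 = 1931 − 10P gives P = 103.20.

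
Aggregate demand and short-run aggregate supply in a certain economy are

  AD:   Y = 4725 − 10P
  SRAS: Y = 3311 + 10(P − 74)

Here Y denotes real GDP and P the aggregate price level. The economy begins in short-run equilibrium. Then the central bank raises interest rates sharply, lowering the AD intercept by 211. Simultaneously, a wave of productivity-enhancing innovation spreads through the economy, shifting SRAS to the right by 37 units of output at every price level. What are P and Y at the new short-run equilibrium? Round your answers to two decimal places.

P = 95.30, Y = 3561.00

After both shocks: AD is Y = 4514 − 10P and SRAS is Y = 2608 + 10P.
Setting them equal: 1906 = 20P, so P = 95.30.
Substituting into AD, Y = 3561.00.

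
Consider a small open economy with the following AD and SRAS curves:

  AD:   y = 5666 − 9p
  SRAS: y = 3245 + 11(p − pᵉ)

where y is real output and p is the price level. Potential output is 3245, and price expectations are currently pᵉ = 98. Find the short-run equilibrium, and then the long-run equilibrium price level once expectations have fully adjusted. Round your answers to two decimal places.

Short run: p = 174.95, y = 4091.45. Long run: p = 269.00.

Short run: with pᵉ = 98, SRAS is y = 2167 + 11p. Setting AD = SRAS gives 3499 = 20p, so p = 174.95 and y = 5666 − 9p = 4091.45.
Output 4091.45 is above potential 3245, so over time expected prices rise and SRAS shifts left until y returns to 3245.
Long run: y = 3245 on the AD curve gives 3245 = 5666 − 9p, so p = 269.00.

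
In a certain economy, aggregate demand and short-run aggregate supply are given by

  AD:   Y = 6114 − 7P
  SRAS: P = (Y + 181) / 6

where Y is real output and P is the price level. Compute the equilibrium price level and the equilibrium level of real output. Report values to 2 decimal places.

Rearrange SRAS to Y = 6P − 181.
Set AD = SRAS: 6114 − 7P = 6P − 181, so 6295 = 13P and P = 484.23.
Substituting into AD, Y = 6114 − 7P = 2724.38.

P = 484.23, Y = 2724.38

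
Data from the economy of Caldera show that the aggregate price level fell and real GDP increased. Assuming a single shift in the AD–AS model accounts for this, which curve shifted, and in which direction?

SRAS shifted right

P fell and Y rose. An AD shift moves P and Y in the same direction; an SRAS shift moves them in opposite directions.
Here P and Y moved in opposite directions, so the SRAS curve shifted.
Since Y rose, SRAS shifted right.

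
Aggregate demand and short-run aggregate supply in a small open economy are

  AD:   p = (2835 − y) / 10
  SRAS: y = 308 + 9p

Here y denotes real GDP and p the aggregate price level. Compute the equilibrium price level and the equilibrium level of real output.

Rearrange AD to y = 2835 − 10p.
Set AD = SRAS: 2835 − 10p = 308 + 9p, so 2527 = 19p and p = 133.
Then y = 2835 − 10·133 = 1505.

p = 133, y = 1505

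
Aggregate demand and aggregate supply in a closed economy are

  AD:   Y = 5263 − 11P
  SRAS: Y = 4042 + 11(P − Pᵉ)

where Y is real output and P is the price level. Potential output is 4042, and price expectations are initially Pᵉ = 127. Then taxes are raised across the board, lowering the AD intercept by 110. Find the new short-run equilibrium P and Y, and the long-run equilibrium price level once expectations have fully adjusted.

Short run: P = 114, Y = 3899. Long run: P = 101.

AD shifts left: new AD is Y = 5153 − 11P. With Pᵉ = 127, SRAS is Y = 2645 + 11P.
Short run: 5153 − 11P = 2645 + 11P gives 2508 = 22P, so P = 114 and Y = 5153 − 11·114 = 3899.
Y = 3899 is below potential 4042; expectations adjust and SRAS shifts right until Y = 4042.
Long run: on the new AD curve, 4042 = 5153 − 11P gives P = 101.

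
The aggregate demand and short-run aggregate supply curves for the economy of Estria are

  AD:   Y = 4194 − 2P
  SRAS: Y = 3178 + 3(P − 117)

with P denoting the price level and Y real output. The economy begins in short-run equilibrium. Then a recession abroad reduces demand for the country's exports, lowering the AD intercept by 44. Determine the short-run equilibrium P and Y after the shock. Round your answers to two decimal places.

This is a negative demand shock: AD shifts left.
New AD: Y = 4150 − 2P.
SRAS can be written Y = 2827 + 3P.
Set AD = SRAS: 4150 − 2P = 2827 + 3P, so 1323 = 5P and P = 264.60.
Substituting into AD, Y = 3620.80.

P = 264.60, Y = 3620.80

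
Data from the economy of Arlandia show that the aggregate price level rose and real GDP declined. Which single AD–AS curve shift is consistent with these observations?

P rose and Y fell. An AD shift moves P and Y in the same direction; an SRAS shift moves them in opposite directions.
Here P and Y moved in opposite directions, so the SRAS curve shifted.
Since Y fell, SRAS shifted left.

SRAS shifted left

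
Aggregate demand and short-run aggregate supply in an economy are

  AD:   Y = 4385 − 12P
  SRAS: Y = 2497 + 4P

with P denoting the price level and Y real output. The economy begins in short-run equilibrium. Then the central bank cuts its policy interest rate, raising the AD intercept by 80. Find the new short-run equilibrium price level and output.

P = 123, Y = 2989

This is a positive demand shock: AD shifts right.
New AD: Y = 4465 − 12P.
Set AD = SRAS: 4465 − 12P = 2497 + 4P, so 1968 = 16P and P = 123.
Y = 4465 − 12·123 = 2989.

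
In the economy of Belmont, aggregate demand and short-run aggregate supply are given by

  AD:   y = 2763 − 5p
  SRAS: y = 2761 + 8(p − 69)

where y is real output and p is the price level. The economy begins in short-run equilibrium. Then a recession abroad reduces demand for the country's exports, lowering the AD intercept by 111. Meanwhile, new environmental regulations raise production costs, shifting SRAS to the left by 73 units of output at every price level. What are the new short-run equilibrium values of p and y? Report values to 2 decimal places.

After both shocks: AD is y = 2652 − 5p and SRAS is y = 2136 + 8p.
Setting them equal: 516 = 13p, so p = 39.69.
Substituting into AD, y = 2453.54.

p = 39.69, y = 2453.54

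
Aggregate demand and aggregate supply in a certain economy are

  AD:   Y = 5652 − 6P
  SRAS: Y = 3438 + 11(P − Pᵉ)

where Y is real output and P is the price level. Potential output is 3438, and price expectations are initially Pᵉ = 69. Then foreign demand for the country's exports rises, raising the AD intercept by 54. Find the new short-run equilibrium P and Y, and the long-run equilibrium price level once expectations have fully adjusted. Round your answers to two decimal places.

Short run: P = 178.06, Y = 4637.65. Long run: P = 378.00.

AD shifts right: new AD is Y = 5706 − 6P. With Pᵉ = 69, SRAS is Y = 2679 + 11P.
Short run: 5706 − 6P = 2679 + 11P gives 3027 = 17P, so P = 178.06 and Y = 5706 − 6P = 4637.65.
Y = 4637.65 is above potential 3438; expectations adjust and SRAS shifts left until Y = 3438.
Long run: on the new AD curve, 3438 = 5706 − 6P gives P = 378.00.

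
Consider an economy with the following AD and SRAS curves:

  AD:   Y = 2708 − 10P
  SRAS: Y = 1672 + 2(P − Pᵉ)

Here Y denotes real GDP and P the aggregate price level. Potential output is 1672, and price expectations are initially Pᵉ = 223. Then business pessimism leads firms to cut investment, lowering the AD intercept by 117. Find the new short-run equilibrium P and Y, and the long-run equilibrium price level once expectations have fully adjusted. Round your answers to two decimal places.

AD shifts left: new AD is Y = 2591 − 10P. With Pᵉ = 223, SRAS is Y = 1226 + 2P.
Short run: 2591 − 10P = 1226 + 2P gives 1365 = 12P, so P = 113.75 and Y = 2591 − 10P = 1453.50.
Y = 1453.50 is below potential 1672; expectations adjust and SRAS shifts right until Y = 1672.
Long run: on the new AD curve, 1672 = 2591 − 10P gives P = 91.90.

Short run: P = 113.75, Y = 1453.50. Long run: P = 91.90.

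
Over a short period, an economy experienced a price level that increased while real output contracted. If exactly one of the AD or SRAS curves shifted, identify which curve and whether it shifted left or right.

SRAS shifted left

P rose and Y fell. An AD shift moves P and Y in the same direction; an SRAS shift moves them in opposite directions.
Here P and Y moved in opposite directions, so the SRAS curve shifted.
Since Y fell, SRAS shifted left.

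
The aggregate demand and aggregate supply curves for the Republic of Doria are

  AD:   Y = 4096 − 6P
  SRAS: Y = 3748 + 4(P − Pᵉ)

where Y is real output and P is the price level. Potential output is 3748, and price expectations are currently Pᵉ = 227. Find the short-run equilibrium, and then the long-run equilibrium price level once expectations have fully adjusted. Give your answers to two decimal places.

Short run: P = 125.60, Y = 3342.40. Long run: P = 58.00.

Short run: with Pᵉ = 227, SRAS is Y = 2840 + 4P. Setting AD = SRAS gives 1256 = 10P, so P = 125.60 and Y = 4096 − 6P = 3342.40.
Output 3342.40 is below potential 3748, so over time expected prices fall and SRAS shifts right until Y returns to 3748.
Long run: Y = 3748 on the AD curve gives 3748 = 4096 − 6P, so P = 58.00.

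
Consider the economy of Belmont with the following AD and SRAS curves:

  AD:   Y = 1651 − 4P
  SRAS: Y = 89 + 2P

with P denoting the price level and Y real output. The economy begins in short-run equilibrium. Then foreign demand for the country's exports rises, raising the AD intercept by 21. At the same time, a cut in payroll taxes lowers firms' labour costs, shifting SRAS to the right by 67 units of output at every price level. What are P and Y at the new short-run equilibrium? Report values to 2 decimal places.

P = 252.67, Y = 661.33

After both shocks: AD is Y = 1672 − 4P and SRAS is Y = 156 + 2P.
Setting them equal: 1516 = 6P, so P = 252.67.
Substituting into AD, Y = 661.33.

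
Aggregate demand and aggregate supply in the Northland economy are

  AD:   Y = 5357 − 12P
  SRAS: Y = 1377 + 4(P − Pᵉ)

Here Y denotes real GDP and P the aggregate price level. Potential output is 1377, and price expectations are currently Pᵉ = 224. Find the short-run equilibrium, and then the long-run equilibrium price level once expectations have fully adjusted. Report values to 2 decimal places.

Short run: with Pᵉ = 224, SRAS is Y = 481 + 4P. Setting AD = SRAS gives 4876 = 16P, so P = 304.75 and Y = 5357 − 12P = 1700.00.
Output 1700.00 is above potential 1377, so over time expected prices rise and SRAS shifts left until Y returns to 1377.
Long run: Y = 1377 on the AD curve gives 1377 = 5357 − 12P, so P = 331.67.

Short run: P = 304.75, Y = 1700.00. Long run: P = 331.67.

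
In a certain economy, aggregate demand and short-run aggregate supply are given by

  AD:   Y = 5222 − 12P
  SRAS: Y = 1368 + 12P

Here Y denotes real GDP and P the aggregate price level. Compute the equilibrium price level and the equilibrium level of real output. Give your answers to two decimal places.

P = 160.58, Y = 3295.00

Set AD = SRAS: 5222 − 12P = 1368 + 12P, so 3854 = 24P and P = 160.58.
Substituting into AD, Y = 5222 − 12P = 3295.00.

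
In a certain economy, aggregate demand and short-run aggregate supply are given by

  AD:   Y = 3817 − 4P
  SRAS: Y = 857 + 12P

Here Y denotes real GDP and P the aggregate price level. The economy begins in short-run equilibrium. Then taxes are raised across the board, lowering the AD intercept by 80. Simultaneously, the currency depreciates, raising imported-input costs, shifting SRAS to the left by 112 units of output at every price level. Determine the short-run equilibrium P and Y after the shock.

After both shocks: AD is Y = 3737 − 4P and SRAS is Y = 745 + 12P.
Setting them equal: 2992 = 16P, so P = 187.
Y = 3737 − 4·187 = 2989.

P = 187, Y = 2989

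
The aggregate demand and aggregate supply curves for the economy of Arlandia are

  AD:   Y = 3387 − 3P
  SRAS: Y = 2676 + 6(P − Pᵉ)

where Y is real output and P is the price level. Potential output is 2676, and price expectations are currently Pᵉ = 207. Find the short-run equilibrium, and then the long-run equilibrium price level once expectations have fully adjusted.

Short run: P = 217, Y = 2736. Long run: P = 237.

Short run: with Pᵉ = 207, SRAS is Y = 1434 + 6P. Setting AD = SRAS gives 1953 = 9P, so P = 217 and Y = 3387 − 3·217 = 2736.
Output 2736 is above potential 2676, so over time expected prices rise and SRAS shifts left until Y returns to 2676.
Long run: Y = 2676 on the AD curve gives 2676 = 3387 − 3P, so P = 237.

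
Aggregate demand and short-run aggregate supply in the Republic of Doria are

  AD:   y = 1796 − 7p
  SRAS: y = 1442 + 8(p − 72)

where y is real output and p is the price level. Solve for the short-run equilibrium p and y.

Write SRAS as y = 1442 + 8p − 576 = 866 + 8p.
Set AD = SRAS: 1796 − 7p = 866 + 8p, so 930 = 15p and p = 62.
Then y = 1796 − 7·62 = 1362.

p = 62, y = 1362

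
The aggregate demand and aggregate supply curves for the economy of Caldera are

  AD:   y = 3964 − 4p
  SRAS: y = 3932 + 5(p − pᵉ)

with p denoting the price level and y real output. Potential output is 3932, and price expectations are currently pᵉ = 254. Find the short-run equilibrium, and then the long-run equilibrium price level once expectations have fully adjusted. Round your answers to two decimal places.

Short run: p = 144.67, y = 3385.33. Long run: p = 8.00.

Short run: with pᵉ = 254, SRAS is y = 2662 + 5p. Setting AD = SRAS gives 1302 = 9p, so p = 144.67 and y = 3964 − 4p = 3385.33.
Output 3385.33 is below potential 3932, so over time expected prices fall and SRAS shifts right until y returns to 3932.
Long run: y = 3932 on the AD curve gives 3932 = 3964 − 4p, so p = 8.00.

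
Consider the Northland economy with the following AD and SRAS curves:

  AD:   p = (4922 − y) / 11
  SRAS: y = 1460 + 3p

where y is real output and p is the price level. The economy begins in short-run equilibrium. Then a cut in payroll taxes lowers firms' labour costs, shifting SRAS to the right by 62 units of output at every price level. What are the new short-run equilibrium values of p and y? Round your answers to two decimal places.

p = 242.86, y = 2250.57

This is a positive supply shock: SRAS shifts right.
New SRAS: y = 1522 + 3p.
Set AD = SRAS: 4922 − 11p = 1522 + 3p, so 3400 = 14p and p = 242.86.
Substituting into AD, y = 2250.57.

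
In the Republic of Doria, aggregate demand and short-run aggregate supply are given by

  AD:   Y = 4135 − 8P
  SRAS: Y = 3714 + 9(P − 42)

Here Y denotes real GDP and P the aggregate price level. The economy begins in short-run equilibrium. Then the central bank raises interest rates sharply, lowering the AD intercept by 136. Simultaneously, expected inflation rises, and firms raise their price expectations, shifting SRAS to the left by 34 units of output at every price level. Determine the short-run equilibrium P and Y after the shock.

After both shocks: AD is Y = 3999 − 8P and SRAS is Y = 3302 + 9P.
Setting them equal: 697 = 17P, so P = 41.
Y = 3999 − 8·41 = 3671.

P = 41, Y = 3671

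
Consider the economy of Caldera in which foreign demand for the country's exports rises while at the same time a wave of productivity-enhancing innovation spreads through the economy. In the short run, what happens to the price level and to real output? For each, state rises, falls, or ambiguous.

Price level: ambiguous; output: rises

The first event is a positive demand shock: AD shifts right, which by itself pushes P up and Y up.
The second is a favourable supply shock: SRAS shifts right, which by itself pushes P down and Y up.
The two shocks push P in opposite directions, so the effect on P is ambiguous. Both shocks push Y up, so Y rises.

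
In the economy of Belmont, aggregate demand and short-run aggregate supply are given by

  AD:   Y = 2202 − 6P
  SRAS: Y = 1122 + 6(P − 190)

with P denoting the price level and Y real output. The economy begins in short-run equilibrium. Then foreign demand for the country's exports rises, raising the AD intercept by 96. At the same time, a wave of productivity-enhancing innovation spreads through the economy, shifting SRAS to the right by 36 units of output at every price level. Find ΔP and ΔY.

After both shocks: AD is Y = 2298 − 6P and SRAS is Y = 18 + 6P.
Setting them equal: 2280 = 12P, so P = 190.
Y = 2298 − 6·190 = 1158.
Initially P = 185, Y = 1092, so ΔP = +5 and ΔY = +66.

ΔP = +5, ΔY = +66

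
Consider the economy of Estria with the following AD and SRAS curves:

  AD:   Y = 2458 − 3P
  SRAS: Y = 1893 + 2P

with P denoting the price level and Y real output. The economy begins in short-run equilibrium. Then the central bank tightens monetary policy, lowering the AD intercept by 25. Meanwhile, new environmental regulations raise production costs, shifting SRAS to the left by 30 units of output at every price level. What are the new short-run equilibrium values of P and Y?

P = 114, Y = 2091

After both shocks: AD is Y = 2433 − 3P and SRAS is Y = 1863 + 2P.
Setting them equal: 570 = 5P, so P = 114.
Y = 2433 − 3·114 = 2091.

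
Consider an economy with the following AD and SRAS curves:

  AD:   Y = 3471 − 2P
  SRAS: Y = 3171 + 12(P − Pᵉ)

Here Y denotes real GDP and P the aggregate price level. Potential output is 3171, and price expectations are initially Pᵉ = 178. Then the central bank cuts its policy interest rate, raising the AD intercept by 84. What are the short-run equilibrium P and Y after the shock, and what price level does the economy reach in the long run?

AD shifts right: new AD is Y = 3555 − 2P. With Pᵉ = 178, SRAS is Y = 1035 + 12P.
Short run: 3555 − 2P = 1035 + 12P gives 2520 = 14P, so P = 180 and Y = 3555 − 2·180 = 3195.
Y = 3195 is above potential 3171; expectations adjust and SRAS shifts left until Y = 3171.
Long run: on the new AD curve, 3171 = 3555 − 2P gives P = 192.

Short run: P = 180, Y = 3195. Long run: P = 192.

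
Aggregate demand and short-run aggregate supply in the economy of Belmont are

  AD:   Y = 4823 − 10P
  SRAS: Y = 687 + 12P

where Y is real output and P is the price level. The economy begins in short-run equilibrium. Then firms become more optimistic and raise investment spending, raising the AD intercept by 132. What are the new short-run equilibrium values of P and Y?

P = 194, Y = 3015

This is a positive demand shock: AD shifts right.
New AD: Y = 4955 − 10P.
Set AD = SRAS: 4955 − 10P = 687 + 12P, so 4268 = 22P and P = 194.
Y = 4955 − 10·194 = 3015.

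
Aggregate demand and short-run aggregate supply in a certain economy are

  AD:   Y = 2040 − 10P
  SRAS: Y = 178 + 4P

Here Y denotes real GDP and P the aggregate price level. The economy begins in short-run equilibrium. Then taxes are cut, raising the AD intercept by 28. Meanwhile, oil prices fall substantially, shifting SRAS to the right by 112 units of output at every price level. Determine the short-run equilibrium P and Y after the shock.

After both shocks: AD is Y = 2068 − 10P and SRAS is Y = 290 + 4P.
Setting them equal: 1778 = 14P, so P = 127.
Y = 2068 − 10·127 = 798.

P = 127, Y = 798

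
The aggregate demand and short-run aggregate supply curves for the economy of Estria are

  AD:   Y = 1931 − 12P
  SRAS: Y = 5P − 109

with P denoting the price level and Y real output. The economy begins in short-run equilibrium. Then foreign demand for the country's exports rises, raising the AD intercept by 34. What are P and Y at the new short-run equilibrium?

This is a positive demand shock: AD shifts right.
New AD: Y = 1965 − 12P.
Set AD = SRAS: 1965 − 12P = 5P − 109, so 2074 = 17P and P = 122.
Y = 1965 − 12·122 = 501.

P = 122, Y = 501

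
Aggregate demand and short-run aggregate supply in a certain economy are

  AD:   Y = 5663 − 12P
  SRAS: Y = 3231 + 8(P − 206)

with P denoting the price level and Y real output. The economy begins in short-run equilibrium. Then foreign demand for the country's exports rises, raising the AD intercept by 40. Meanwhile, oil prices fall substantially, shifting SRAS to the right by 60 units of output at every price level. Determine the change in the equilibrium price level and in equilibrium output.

After both shocks: AD is Y = 5703 − 12P and SRAS is Y = 1643 + 8P.
Setting them equal: 4060 = 20P, so P = 203.
Y = 5703 − 12·203 = 3267.
Initially P = 204, Y = 3215, so ΔP = -1 and ΔY = +52.

ΔP = -1, ΔY = +52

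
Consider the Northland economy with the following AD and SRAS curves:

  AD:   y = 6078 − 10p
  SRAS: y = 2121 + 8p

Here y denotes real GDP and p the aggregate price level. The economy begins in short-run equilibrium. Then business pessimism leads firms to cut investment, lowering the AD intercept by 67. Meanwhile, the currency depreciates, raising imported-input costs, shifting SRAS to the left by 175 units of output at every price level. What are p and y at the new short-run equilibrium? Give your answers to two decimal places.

After both shocks: AD is y = 6011 − 10p and SRAS is y = 1946 + 8p.
Setting them equal: 4065 = 18p, so p = 225.83.
Substituting into AD, y = 3752.67.

p = 225.83, y = 3752.67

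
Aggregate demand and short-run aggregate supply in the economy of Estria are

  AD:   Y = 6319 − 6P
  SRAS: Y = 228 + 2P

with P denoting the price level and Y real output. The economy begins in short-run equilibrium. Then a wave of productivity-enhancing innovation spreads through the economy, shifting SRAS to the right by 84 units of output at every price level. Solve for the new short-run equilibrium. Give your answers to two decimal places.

P = 750.88, Y = 1813.75

This is a positive supply shock: SRAS shifts right.
New SRAS: Y = 312 + 2P.
Set AD = SRAS: 6319 − 6P = 312 + 2P, so 6007 = 8P and P = 750.88.
Substituting into AD, Y = 1813.75.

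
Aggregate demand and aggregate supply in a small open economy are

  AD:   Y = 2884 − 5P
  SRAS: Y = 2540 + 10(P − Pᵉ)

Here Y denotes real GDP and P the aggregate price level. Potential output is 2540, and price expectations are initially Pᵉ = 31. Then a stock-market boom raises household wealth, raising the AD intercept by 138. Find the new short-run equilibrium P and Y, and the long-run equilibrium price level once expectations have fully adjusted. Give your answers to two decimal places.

AD shifts right: new AD is Y = 3022 − 5P. With Pᵉ = 31, SRAS is Y = 2230 + 10P.
Short run: 3022 − 5P = 2230 + 10P gives 792 = 15P, so P = 52.80 and Y = 3022 − 5P = 2758.00.
Y = 2758.00 is above potential 2540; expectations adjust and SRAS shifts left until Y = 2540.
Long run: on the new AD curve, 2540 = 3022 − 5P gives P = 96.40.

Short run: P = 52.80, Y = 2758.00. Long run: P = 96.40.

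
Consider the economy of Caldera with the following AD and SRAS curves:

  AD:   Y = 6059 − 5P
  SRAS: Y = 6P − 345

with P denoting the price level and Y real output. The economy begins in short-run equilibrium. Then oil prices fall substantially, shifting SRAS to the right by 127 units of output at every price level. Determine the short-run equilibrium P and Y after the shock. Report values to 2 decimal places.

P = 570.64, Y = 3205.82

This is a positive supply shock: SRAS shifts right.
New SRAS: Y = 6P − 218.
Set AD = SRAS: 6059 − 5P = 6P − 218, so 6277 = 11P and P = 570.64.
Substituting into AD, Y = 3205.82.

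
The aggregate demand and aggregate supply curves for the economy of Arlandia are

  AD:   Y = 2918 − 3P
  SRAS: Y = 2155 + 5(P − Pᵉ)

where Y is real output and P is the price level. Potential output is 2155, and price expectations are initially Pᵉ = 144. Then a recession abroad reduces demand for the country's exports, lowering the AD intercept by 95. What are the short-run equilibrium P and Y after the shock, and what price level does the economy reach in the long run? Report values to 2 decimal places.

AD shifts left: new AD is Y = 2823 − 3P. With Pᵉ = 144, SRAS is Y = 1435 + 5P.
Short run: 2823 − 3P = 1435 + 5P gives 1388 = 8P, so P = 173.50 and Y = 2823 − 3P = 2302.50.
Y = 2302.50 is above potential 2155; expectations adjust and SRAS shifts left until Y = 2155.
Long run: on the new AD curve, 2155 = 2823 − 3P gives P = 222.67.

Short run: P = 173.50, Y = 2302.50. Long run: P = 222.67.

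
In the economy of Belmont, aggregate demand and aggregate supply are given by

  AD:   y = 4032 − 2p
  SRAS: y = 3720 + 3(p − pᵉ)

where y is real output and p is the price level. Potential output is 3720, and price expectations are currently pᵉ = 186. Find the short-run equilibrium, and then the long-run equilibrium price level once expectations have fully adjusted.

Short run: p = 174, y = 3684. Long run: p = 156.

Short run: with pᵉ = 186, SRAS is y = 3162 + 3p. Setting AD = SRAS gives 870 = 5p, so p = 174 and y = 4032 − 2·174 = 3684.
Output 3684 is below potential 3720, so over time expected prices fall and SRAS shifts right until y returns to 3720.
Long run: y = 3720 on the AD curve gives 3720 = 4032 − 2p, so p = 156.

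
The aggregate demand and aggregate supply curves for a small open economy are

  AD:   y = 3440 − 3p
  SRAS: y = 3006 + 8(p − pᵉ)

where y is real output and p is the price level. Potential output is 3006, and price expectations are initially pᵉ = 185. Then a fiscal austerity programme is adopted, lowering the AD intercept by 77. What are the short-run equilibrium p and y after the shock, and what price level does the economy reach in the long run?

AD shifts left: new AD is y = 3363 − 3p. With pᵉ = 185, SRAS is y = 1526 + 8p.
Short run: 3363 − 3p = 1526 + 8p gives 1837 = 11p, so p = 167 and y = 3363 − 3·167 = 2862.
y = 2862 is below potential 3006; expectations adjust and SRAS shifts right until y = 3006.
Long run: on the new AD curve, 3006 = 3363 − 3p gives p = 119.

Short run: p = 167, y = 2862. Long run: p = 119.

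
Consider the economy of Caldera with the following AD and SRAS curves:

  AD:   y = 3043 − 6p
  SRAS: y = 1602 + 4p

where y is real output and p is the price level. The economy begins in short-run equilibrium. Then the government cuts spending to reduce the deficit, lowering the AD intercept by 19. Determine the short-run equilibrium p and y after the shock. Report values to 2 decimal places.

p = 142.20, y = 2170.80

This is a negative demand shock: AD shifts left.
New AD: y = 3024 − 6p.
Set AD = SRAS: 3024 − 6p = 1602 + 4p, so 1422 = 10p and p = 142.20.
Substituting into AD, y = 2170.80.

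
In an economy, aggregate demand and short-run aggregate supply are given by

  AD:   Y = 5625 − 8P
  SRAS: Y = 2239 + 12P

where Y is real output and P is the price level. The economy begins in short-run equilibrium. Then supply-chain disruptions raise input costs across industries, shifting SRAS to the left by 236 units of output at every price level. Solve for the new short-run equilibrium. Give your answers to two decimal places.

This is a negative supply shock: SRAS shifts left.
New SRAS: Y = 2003 + 12P.
Set AD = SRAS: 5625 − 8P = 2003 + 12P, so 3622 = 20P and P = 181.10.
Substituting into AD, Y = 4176.20.

P = 181.10, Y = 4176.20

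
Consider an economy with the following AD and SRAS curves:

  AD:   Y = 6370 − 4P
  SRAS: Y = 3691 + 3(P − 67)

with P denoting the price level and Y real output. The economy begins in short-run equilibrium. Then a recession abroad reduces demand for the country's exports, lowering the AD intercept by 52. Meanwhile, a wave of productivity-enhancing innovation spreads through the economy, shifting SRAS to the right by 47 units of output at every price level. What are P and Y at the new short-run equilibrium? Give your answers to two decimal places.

After both shocks: AD is Y = 6318 − 4P and SRAS is Y = 3537 + 3P.
Setting them equal: 2781 = 7P, so P = 397.29.
Substituting into AD, Y = 4728.86.

P = 397.29, Y = 4728.86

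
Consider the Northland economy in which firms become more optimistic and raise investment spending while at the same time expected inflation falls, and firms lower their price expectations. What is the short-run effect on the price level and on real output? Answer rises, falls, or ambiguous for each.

The first event is a positive demand shock: AD shifts right, which by itself pushes P up and Y up.
The second is a favourable supply shock: SRAS shifts right, which by itself pushes P down and Y up.
The two shocks push P in opposite directions, so the effect on P is ambiguous. Both shocks push Y up, so Y rises.

Price level: ambiguous; output: rises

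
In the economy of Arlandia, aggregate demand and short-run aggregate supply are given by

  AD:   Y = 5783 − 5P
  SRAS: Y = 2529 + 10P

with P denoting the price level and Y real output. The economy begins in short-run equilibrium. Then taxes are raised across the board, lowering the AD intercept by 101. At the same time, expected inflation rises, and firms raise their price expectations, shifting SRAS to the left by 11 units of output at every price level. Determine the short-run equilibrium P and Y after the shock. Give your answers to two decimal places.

P = 210.93, Y = 4627.33

After both shocks: AD is Y = 5682 − 5P and SRAS is Y = 2518 + 10P.
Setting them equal: 3164 = 15P, so P = 210.93.
Substituting into AD, Y = 4627.33.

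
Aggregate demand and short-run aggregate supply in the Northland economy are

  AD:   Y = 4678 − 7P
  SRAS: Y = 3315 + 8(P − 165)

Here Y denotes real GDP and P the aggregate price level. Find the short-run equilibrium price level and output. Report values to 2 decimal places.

P = 178.87, Y = 3425.93

Write SRAS as Y = 3315 + 8P − 1320 = 1995 + 8P.
Set AD = SRAS: 4678 − 7P = 1995 + 8P, so 2683 = 15P and P = 178.87.
Substituting into AD, Y = 4678 − 7P = 3425.93.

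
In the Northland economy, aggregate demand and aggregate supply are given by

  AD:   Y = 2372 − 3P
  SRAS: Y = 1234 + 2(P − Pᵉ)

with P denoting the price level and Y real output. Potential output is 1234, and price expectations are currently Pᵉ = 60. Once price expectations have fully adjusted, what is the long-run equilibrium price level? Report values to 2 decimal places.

Short run: with Pᵉ = 60, SRAS is Y = 1114 + 2P. Setting AD = SRAS gives 1258 = 5P, so P = 251.60 and Y = 2372 − 3P = 1617.20.
Output 1617.20 is above potential 1234, so over time expected prices rise and SRAS shifts left until Y returns to 1234.
Long run: Y = 1234 on the AD curve gives 1234 = 2372 − 3P, so P = 379.33.

Long-run P = 379.33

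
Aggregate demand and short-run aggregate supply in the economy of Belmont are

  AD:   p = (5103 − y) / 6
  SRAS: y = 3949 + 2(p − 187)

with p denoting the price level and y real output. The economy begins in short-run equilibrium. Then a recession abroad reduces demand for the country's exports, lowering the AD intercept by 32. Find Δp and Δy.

This is a negative demand shock: AD shifts left.
New AD: y = 5071 − 6p.
SRAS can be written y = 3575 + 2p.
Set AD = SRAS: 5071 − 6p = 3575 + 2p, so 1496 = 8p and p = 187.
y = 5071 − 6·187 = 3949.
Initially p = 191, y = 3957, so Δp = -4 and Δy = -8.

Δp = -4, Δy = -8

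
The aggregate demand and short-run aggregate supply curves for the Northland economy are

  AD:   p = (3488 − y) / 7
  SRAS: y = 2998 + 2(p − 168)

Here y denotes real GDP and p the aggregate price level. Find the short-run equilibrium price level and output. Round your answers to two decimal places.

Write SRAS as y = 2998 + 2p − 336 = 2662 + 2p.
Rearrange AD to y = 3488 − 7p.
Set AD = SRAS: 3488 − 7p = 2662 + 2p, so 826 = 9p and p = 91.78.
Substituting into AD, y = 3488 − 7p = 2845.56.

p = 91.78, y = 2845.56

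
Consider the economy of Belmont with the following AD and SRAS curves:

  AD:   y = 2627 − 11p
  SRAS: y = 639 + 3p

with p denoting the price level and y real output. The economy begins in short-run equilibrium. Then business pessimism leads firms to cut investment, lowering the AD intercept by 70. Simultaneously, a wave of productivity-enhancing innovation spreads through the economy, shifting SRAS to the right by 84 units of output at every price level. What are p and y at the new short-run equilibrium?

p = 131, y = 1116

After both shocks: AD is y = 2557 − 11p and SRAS is y = 723 + 3p.
Setting them equal: 1834 = 14p, so p = 131.
y = 2557 − 11·131 = 1116.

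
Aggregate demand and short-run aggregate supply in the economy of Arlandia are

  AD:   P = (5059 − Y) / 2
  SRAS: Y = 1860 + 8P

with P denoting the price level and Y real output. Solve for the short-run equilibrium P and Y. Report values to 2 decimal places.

Rearrange AD to Y = 5059 − 2P.
Set AD = SRAS: 5059 − 2P = 1860 + 8P, so 3199 = 10P and P = 319.90.
Substituting into AD, Y = 5059 − 2P = 4419.20.

P = 319.90, Y = 4419.20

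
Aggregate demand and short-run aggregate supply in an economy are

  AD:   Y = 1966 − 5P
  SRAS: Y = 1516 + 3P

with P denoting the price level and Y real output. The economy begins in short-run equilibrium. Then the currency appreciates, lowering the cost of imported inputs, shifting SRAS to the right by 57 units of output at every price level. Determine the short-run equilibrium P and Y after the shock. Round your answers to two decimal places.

P = 49.13, Y = 1720.38

This is a positive supply shock: SRAS shifts right.
New SRAS: Y = 1573 + 3P.
Set AD = SRAS: 1966 − 5P = 1573 + 3P, so 393 = 8P and P = 49.13.
Substituting into AD, Y = 1720.38.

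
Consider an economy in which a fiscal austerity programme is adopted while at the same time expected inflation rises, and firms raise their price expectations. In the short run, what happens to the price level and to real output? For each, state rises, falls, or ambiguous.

The first event is a negative demand shock: AD shifts left, which by itself pushes P down and Y down.
The second is an adverse supply shock: SRAS shifts left, which by itself pushes P up and Y down.
The two shocks push P in opposite directions, so the effect on P is ambiguous. Both shocks push Y down, so Y falls.

Price level: ambiguous; output: falls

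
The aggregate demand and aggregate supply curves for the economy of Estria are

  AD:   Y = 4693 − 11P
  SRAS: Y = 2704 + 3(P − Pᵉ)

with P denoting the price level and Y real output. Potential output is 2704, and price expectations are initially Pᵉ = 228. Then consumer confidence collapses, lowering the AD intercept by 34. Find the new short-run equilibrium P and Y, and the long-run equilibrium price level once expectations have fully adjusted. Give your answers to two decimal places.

Short run: P = 188.50, Y = 2585.50. Long run: P = 177.73.

AD shifts left: new AD is Y = 4659 − 11P. With Pᵉ = 228, SRAS is Y = 2020 + 3P.
Short run: 4659 − 11P = 2020 + 3P gives 2639 = 14P, so P = 188.50 and Y = 4659 − 11P = 2585.50.
Y = 2585.50 is below potential 2704; expectations adjust and SRAS shifts right until Y = 2704.
Long run: on the new AD curve, 2704 = 4659 − 11P gives P = 177.73.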